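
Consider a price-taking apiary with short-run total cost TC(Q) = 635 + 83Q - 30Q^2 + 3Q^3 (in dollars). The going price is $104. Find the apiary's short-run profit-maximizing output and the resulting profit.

AVC = 83 - 30Q + 3Q^2 has its minimum $8 at Q = 5; price $104 clears that bar, so the firm operates.
MC = 83 - 60Q + 9Q^2. Setting P = MC and taking the root on the rising branch gives Q* = 7.
TR = 104·7 = 728. TC = 635 + 140 = 775. Profit = 728 − 775 = -$47.
By producing, the firm covers all variable cost plus $588 of fixed cost; shutting down would lose the full $635.

Profit = -$47 at Q = 7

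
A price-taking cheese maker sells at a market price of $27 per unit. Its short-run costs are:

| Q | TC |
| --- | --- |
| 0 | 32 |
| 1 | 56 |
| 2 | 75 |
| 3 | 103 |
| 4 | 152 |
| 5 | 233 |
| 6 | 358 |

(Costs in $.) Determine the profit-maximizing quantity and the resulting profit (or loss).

Tabulate TR − TC: Q=0: -32; Q=1: -29; Q=2: -21; Q=3: -22; Q=4: -44; Q=5: -98; Q=6: -196.
Profit is maximized at Q = 2. AVC there is 43/2 = $21.50 ≤ P, so producing beats shutting down (which would give -$32).

Q = 2; profit = -$21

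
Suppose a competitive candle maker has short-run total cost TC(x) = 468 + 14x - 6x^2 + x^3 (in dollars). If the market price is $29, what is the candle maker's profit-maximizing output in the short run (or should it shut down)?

Variable cost is VC = 14x - 6x^2 + x^3, so AVC = VC/x = 14 - 6x + x^2 and MC = dTC/dx = 14 - 12x + 3x^2.
AVC hits its minimum where MC = AVC, at x = 3, giving min AVC = 14 - 6·3 + 3^2 = $5.
P = $29 exceeds min AVC = $5, so the firm stays open.
P = MC gives -15 - 12x + 3x^2 = 0, with roots -1 and 5. Take the larger (rising MC): x* = 5.
Check: AVC at x = 5 is $9 ≤ P, so revenue covers variable cost.
Profit = P·x − TC = 29·5 − 513 = -$368, a loss, but smaller than the $468 fixed cost the firm would lose by shutting down.

Produce at x = 5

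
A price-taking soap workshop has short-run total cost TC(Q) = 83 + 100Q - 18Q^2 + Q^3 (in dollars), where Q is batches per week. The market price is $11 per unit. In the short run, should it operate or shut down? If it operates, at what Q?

Shut down

Variable cost is VC = 100Q - 18Q^2 + Q^3, so AVC = VC/Q = 100 - 18Q + Q^2 and MC = dTC/dQ = 100 - 36Q + 3Q^2.
AVC hits its minimum where MC = AVC, at Q = 9, giving min AVC = 100 - 18·9 + 9^2 = $19.
Since P = $11 < min AVC = $19, price fails to cover variable cost at any output.
Shutting down limits the loss to fixed cost, $83.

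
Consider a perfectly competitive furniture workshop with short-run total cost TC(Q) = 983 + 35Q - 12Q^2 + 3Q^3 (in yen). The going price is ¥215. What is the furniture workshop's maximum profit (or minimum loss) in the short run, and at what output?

AVC = 35 - 12Q + 3Q^2 has its minimum ¥23 at Q = 2; price ¥215 clears that bar, so the firm operates.
MC = 35 - 24Q + 9Q^2. Setting P = MC and taking the root on the rising branch gives Q* = 6.
TR = 215·6 = 1290. TC = 983 + 426 = 1409. Profit = 1290 − 1409 = -¥119.
By producing, the firm covers all variable cost plus ¥864 of fixed cost; shutting down would lose the full ¥983.

Profit = -¥119 at Q = 6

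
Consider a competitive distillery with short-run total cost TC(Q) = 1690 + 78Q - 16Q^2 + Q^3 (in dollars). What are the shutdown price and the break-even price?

Shutdown price = $14; break-even price = $169

Shutdown price = min AVC. AVC = 78 - 16Q + Q^2, with vertex at Q = 8 and minimum $14.
ATC = 1690/Q + 78 - 16Q + Q^2. Setting dATC/dQ = −1690/Q^2 − 16 + 2Q = 0 gives Q = 13 (since 2·13^3 − 16·13^2 = 1690).
min ATC = 1690/13 + 78 − 16·13 + 13^2 = $169. That is the break-even price.
For $14 ≤ P < $169 the firm produces at a loss; below $14 it shuts down.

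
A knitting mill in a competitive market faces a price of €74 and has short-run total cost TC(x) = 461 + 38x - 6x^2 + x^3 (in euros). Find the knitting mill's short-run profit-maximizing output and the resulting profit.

Profit = -€245 at x = 6

AVC = 38 - 6x + x^2; min AVC = €29 at x = 3. Since P = €74 ≥ min AVC, the firm produces.
With MC = 38 - 12x + 3x^2, P = MC on the upward-sloping part at x* = 6.
TR = 74·6 = 444. TC = 461 + 228 = 689. Profit = 444 − 689 = -€245.
Shutting down would mean losing the fixed cost of €461, so operating at a loss of €245 is better by €216.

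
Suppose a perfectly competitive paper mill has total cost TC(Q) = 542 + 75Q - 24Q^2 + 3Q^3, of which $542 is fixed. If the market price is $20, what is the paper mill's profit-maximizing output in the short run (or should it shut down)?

Variable cost is VC = 75Q - 24Q^2 + 3Q^3, so AVC = VC/Q = 75 - 24Q + 3Q^2 and MC = dTC/dQ = 75 - 48Q + 9Q^2.
AVC hits its minimum where MC = AVC, at Q = 4, giving min AVC = 75 - 24·4 + 3·4^2 = $27.
Since P = $20 < min AVC = $27, price fails to cover variable cost at any output.
The firm minimizes its loss by shutting down and losing only its fixed cost of $542.

Shut down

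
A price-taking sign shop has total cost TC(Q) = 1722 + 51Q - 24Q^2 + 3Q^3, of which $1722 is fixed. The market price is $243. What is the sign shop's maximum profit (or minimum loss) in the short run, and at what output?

AVC = 51 - 24Q + 3Q^2; min AVC = $3 at Q = 4. Since P = $243 ≥ min AVC, the firm produces.
With MC = 51 - 48Q + 9Q^2, P = MC on the upward-sloping part at Q* = 8.
TR = 243·8 = 1944. TC = 1722 + 408 = 2130. Profit = 1944 − 2130 = -$186.
Shutting down would mean losing the fixed cost of $1722, so operating at a loss of $186 is better by $1536.

Profit = -$186 at Q = 8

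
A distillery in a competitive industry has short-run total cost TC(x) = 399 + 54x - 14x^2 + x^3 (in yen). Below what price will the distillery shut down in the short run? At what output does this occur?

Short-run supply begins at min AVC. From VC = 54x - 14x^2 + x^3, AVC = 54 - 14x + x^2.
At the minimum of AVC, MC = AVC. MC = 54 - 28x + 3x^2; setting MC = AVC gives 2x^2 - 14x = 0, so x = 7. min AVC = 5.
For P < ¥5 the firm produces nothing.

¥5 per unit, at x = 7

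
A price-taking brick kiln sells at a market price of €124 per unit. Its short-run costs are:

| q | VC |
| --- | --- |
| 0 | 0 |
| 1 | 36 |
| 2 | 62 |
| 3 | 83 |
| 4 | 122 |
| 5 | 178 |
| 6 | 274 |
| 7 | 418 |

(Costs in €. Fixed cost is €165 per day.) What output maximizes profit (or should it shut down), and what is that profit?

Tabulate TR − TC: q=0: -165; q=1: -77; q=2: 21; q=3: 124; q=4: 209; q=5: 277; q=6: 305; q=7: 285.
Profit is maximized at q = 6. AVC there is 274/6 = €45.67 ≤ P, so producing beats shutting down (which would give -€165).

q = 6; profit = €305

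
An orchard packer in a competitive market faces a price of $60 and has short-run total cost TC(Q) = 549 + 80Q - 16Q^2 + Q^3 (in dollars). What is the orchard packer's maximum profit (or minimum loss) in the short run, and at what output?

Profit = -$149 at Q = 10

AVC = 80 - 16Q + Q^2; min AVC = $16 at Q = 8. Since P = $60 ≥ min AVC, the firm produces.
With MC = 80 - 32Q + 3Q^2, P = MC on the upward-sloping part at Q* = 10.
TR = 60·10 = 600. TC = 549 + 200 = 749. Profit = 600 − 749 = -$149.
By producing, the firm covers all variable cost plus $400 of fixed cost; shutting down would lose the full $549.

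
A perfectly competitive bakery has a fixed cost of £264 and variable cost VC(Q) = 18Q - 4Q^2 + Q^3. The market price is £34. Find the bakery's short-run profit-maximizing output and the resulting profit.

AVC = 18 - 4Q + Q^2 has its minimum £14 at Q = 2; price £34 clears that bar, so the firm operates.
With MC = 18 - 8Q + 3Q^2, P = MC on the upward-sloping part at Q* = 4.
TR = 34·4 = 136. TC = 264 + 72 = 336. Profit = 136 − 336 = -£200.
By producing, the firm covers all variable cost plus £64 of fixed cost; shutting down would lose the full £264.

Profit = -£200 at Q = 4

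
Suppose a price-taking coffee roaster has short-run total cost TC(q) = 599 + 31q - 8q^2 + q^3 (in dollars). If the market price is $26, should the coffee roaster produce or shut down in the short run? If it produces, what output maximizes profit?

Variable cost is VC = 31q - 8q^2 + q^3, so AVC = VC/q = 31 - 8q + q^2 and MC = dTC/dq = 31 - 16q + 3q^2.
AVC is minimized where dAVC/dq = -8 + 2q = 0, at q = 4; min AVC = 31 - 8·4 + 4^2 = $15.
Because $26 ≥ $15, revenue can cover variable cost; the firm operates.
P = MC gives 5 - 16q + 3q^2 = 0, with roots 1/3 and 5. Take the larger (rising MC): q* = 5.
Check: AVC at q = 5 is $16 ≤ P, so revenue covers variable cost.
Profit = P·q − TC = 26·5 − 679 = -$549, a loss, but smaller than the $599 fixed cost the firm would lose by shutting down.

Produce at q = 5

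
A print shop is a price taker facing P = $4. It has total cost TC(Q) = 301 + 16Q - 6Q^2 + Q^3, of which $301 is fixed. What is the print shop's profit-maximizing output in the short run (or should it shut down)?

Shut down

Variable cost is VC = 16Q - 6Q^2 + Q^3, so AVC = VC/Q = 16 - 6Q + Q^2 and MC = dTC/dQ = 16 - 12Q + 3Q^2.
AVC hits its minimum where MC = AVC, at Q = 3, giving min AVC = 16 - 6·3 + 3^2 = $7.
Since P = $4 < min AVC = $7, price fails to cover variable cost at any output.
Shutting down limits the loss to fixed cost, $301.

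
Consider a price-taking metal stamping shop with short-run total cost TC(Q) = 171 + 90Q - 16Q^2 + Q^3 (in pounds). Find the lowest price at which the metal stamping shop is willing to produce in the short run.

£26 per unit

The firm shuts down when price falls below the minimum of average variable cost. AVC = VC/Q = 90 - 16Q + Q^2.
dAVC/dQ = -16 + 2Q = 0 gives Q = 8. min AVC = 90 - 16·8 + 8^2 = 26.
The firm shuts down for any P below £26.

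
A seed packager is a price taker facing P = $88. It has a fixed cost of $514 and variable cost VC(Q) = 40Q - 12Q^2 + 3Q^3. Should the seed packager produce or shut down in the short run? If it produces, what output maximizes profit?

Variable cost is VC = 40Q - 12Q^2 + 3Q^3, so AVC = VC/Q = 40 - 12Q + 3Q^2 and MC = dTC/dQ = 40 - 24Q + 9Q^2.
The AVC parabola has its vertex at Q = 12/6 = 2, where AVC = 40 - 12·2 + 3·2^2 = $28.
Since P = $88 ≥ min AVC = $28, price covers variable cost and the firm should produce.
P = MC gives -48 - 24Q + 9Q^2 = 0, with roots -4/3 and 4. Take the larger (rising MC): Q* = 4.
Check: AVC at Q = 4 is $40 ≤ P, so revenue covers variable cost.
Profit = P·Q − TC = 88·4 − 674 = -$322, a loss, but smaller than the $514 fixed cost the firm would lose by shutting down.

Produce at Q = 4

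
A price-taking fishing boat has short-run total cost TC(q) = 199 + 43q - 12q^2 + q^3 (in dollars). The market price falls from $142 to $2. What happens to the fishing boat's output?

Output falls from 11 to 0 (the firm shuts down)

AVC = 43 - 12q + q^2, minimized at q = 6 where min AVC = $7. MC = 43 - 24q + 3q^2.
With P = $142 above the shutdown price, P = MC gives q = 11.
At P = $2 < min AVC = $7, price no longer covers variable cost at any output, so the firm shuts down: q = 0.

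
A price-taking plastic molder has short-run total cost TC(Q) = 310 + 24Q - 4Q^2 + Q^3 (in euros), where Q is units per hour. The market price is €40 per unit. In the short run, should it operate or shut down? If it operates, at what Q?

Strip out fixed cost: VC = 24Q - 4Q^2 + Q^3. Then AVC = 24 - 4Q + Q^2 and MC = 24 - 8Q + 3Q^2.
AVC hits its minimum where MC = AVC, at Q = 2, giving min AVC = 24 - 4·2 + 2^2 = €20.
Since P = €40 ≥ min AVC = €20, price covers variable cost and the firm should produce.
P = MC gives -16 - 8Q + 3Q^2 = 0, with roots -4/3 and 4. Take the larger (rising MC): Q* = 4.
Check: AVC at Q = 4 is €24 ≤ P, so revenue covers variable cost.
Profit = P·Q − TC = 40·4 − 406 = -€246, a loss, but smaller than the €310 fixed cost the firm would lose by shutting down.

Produce at Q = 4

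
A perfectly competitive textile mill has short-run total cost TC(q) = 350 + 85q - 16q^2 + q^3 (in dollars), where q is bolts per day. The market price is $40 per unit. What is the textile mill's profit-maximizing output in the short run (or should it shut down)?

Produce at q = 9

Strip out fixed cost: VC = 85q - 16q^2 + q^3. Then AVC = 85 - 16q + q^2 and MC = 85 - 32q + 3q^2.
AVC hits its minimum where MC = AVC, at q = 8, giving min AVC = 85 - 16·8 + 8^2 = $21.
Because $40 ≥ $21, revenue can cover variable cost; the firm operates.
Set P = MC: 40 = 85 - 32q + 3q^2 → 45 - 32q + 3q^2 = 0. The roots are q = 5/3 and q = 9; the profit-maximizing output is on the rising part of MC, so q* = 9.
Check: AVC at q = 9 is $22 ≤ P, so revenue covers variable cost.
Profit = P·q − TC = 40·9 − 548 = -$188, a loss, but smaller than the $350 fixed cost the firm would lose by shutting down.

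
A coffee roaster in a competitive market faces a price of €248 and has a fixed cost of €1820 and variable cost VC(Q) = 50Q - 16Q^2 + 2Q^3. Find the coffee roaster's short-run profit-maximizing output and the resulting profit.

Profit = -€200 at Q = 9

AVC = 50 - 16Q + 2Q^2; min AVC = €18 at Q = 4. Since P = €248 ≥ min AVC, the firm produces.
MC = 50 - 32Q + 6Q^2. Setting P = MC and taking the root on the rising branch gives Q* = 9.
TR = 248·9 = 2232. TC = 1820 + 612 = 2432. Profit = 2232 − 2432 = -€200.
By producing, the firm covers all variable cost plus €1620 of fixed cost; shutting down would lose the full €1820.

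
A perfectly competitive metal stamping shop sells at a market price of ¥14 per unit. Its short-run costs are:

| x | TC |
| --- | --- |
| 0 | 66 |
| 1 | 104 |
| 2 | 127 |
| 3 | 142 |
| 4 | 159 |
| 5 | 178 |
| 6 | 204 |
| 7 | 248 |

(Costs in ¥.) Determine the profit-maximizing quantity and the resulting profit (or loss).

x = 0 (shut down); profit = -¥66

Profit at each row (π = 14x − TC): x=0: -66; x=1: -90; x=2: -99; x=3: -100; x=4: -103; x=5: -108; x=6: -120; x=7: -150.
Profit is highest at x = 0. Equivalently, the lowest AVC in the table is 112/5 ≈ ¥22.40 at x = 5, and P = ¥14 falls below it — price never covers variable cost, so the firm shuts down and loses only its fixed cost.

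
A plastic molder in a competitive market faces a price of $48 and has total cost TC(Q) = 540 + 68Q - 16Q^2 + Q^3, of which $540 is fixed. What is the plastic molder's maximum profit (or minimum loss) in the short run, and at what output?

Profit = -$140 at Q = 10

AVC = 68 - 16Q + Q^2; min AVC = $4 at Q = 8. Since P = $48 ≥ min AVC, the firm produces.
MC = 68 - 32Q + 3Q^2. Setting P = MC and taking the root on the rising branch gives Q* = 10.
TR = 48·10 = 480. TC = 540 + 80 = 620. Profit = 480 − 620 = -$140.
Shutting down would mean losing the fixed cost of $540, so operating at a loss of $140 is better by $400.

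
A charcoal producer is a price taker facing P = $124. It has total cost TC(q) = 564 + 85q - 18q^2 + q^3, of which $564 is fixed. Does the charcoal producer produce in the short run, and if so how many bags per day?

From TC, MC = TC'(q) = 85 - 36q + 3q^2 and AVC = VC/q = 85 - 18q + q^2.
AVC is minimized where dAVC/dq = -18 + 2q = 0, at q = 9; min AVC = 85 - 18·9 + 9^2 = $4.
P = $124 exceeds min AVC = $4, so the firm stays open.
Solving P = MC: -39 - 36q + 3q^2 = 0 ⇒ q = -1 or 13. On the upward-sloping branch, q* = 13.
Check: AVC at q = 13 is $20 ≤ P, so revenue covers variable cost.
Profit = P·q − TC = 124·13 − 824 = $788.

Produce at q = 13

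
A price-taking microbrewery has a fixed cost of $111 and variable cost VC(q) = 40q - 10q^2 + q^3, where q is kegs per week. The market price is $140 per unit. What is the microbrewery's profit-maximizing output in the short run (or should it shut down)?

Produce at q = 10

From TC, MC = TC'(q) = 40 - 20q + 3q^2 and AVC = VC/q = 40 - 10q + q^2.
AVC is minimized where dAVC/dq = -10 + 2q = 0, at q = 5; min AVC = 40 - 10·5 + 5^2 = $15.
P = $140 exceeds min AVC = $15, so the firm stays open.
P = MC gives -100 - 20q + 3q^2 = 0, with roots -10/3 and 10. Take the larger (rising MC): q* = 10.
Check: AVC at q = 10 is $40 ≤ P, so revenue covers variable cost.
Profit = P·q − TC = 140·10 − 511 = $889.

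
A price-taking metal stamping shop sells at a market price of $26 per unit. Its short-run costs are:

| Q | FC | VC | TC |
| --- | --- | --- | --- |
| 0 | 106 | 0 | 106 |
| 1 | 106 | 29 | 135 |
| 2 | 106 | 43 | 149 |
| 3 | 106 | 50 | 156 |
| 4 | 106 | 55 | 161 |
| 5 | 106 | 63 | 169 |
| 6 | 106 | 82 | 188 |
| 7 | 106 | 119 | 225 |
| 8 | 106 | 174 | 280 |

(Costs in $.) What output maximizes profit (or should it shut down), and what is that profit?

Q = 6; profit = -$32

Compute π = P·Q − TC at each output: Q=0: -106; Q=1: -109; Q=2: -97; Q=3: -78; Q=4: -57; Q=5: -39; Q=6: -32; Q=7: -43; Q=8: -72.
Profit is maximized at Q = 6. AVC there is 82/6 = $13.67 ≤ P, so producing beats shutting down (which would give -$106).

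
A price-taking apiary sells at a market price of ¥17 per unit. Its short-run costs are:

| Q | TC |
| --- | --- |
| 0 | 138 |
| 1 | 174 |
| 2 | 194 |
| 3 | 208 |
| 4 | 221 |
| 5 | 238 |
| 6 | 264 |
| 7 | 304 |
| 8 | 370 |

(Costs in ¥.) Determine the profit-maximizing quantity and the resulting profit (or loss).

Q = 0 (shut down); profit = -¥138

Profit at each row (π = 17Q − TC): Q=0: -138; Q=1: -157; Q=2: -160; Q=3: -157; Q=4: -153; Q=5: -153; Q=6: -162; Q=7: -185; Q=8: -234.
Profit is highest at Q = 0. Equivalently, the lowest AVC in the table is 100/5 ≈ ¥20 at Q = 5, and P = ¥17 falls below it — price never covers variable cost, so the firm shuts down and loses only its fixed cost.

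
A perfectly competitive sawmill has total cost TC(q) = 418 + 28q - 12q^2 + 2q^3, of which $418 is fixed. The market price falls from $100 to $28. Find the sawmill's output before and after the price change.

Output falls from 6 to 4

AVC = 28 - 12q + 2q^2, minimized at q = 3 where min AVC = $10. MC = 28 - 24q + 6q^2.
With P = $100 above the shutdown price, P = MC gives q = 6.
At P = $28 ≥ min AVC, set P = MC: q = 4. The firm stays open but cuts output.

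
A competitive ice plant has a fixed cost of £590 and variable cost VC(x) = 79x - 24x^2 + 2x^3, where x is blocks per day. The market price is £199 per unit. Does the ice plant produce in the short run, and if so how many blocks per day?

Produce at x = 10

Strip out fixed cost: VC = 79x - 24x^2 + 2x^3. Then AVC = 79 - 24x + 2x^2 and MC = 79 - 48x + 6x^2.
The AVC parabola has its vertex at x = 24/4 = 6, where AVC = 79 - 24·6 + 2·6^2 = £7.
Since P = £199 ≥ min AVC = £7, price covers variable cost and the firm should produce.
Solving P = MC: -120 - 48x + 6x^2 = 0 ⇒ x = -2 or 10. On the upward-sloping branch, x* = 10.
Check: AVC at x = 10 is £39 ≤ P, so revenue covers variable cost.
Profit = P·x − TC = 199·10 − 980 = £1010.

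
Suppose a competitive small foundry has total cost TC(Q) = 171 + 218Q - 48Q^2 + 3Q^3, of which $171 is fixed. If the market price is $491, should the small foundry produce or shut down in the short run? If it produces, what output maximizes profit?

Produce at Q = 13

From TC, MC = TC'(Q) = 218 - 96Q + 9Q^2 and AVC = VC/Q = 218 - 48Q + 3Q^2.
AVC hits its minimum where MC = AVC, at Q = 8, giving min AVC = 218 - 48·8 + 3·8^2 = $26.
Since P = $491 ≥ min AVC = $26, price covers variable cost and the firm should produce.
Set P = MC: 491 = 218 - 96Q + 9Q^2 → -273 - 96Q + 9Q^2 = 0. The roots are Q = -7/3 and Q = 13; the profit-maximizing output is on the rising part of MC, so Q* = 13.
Check: AVC at Q = 13 is $101 ≤ P, so revenue covers variable cost.
Profit = P·Q − TC = 491·13 − 1484 = $4899.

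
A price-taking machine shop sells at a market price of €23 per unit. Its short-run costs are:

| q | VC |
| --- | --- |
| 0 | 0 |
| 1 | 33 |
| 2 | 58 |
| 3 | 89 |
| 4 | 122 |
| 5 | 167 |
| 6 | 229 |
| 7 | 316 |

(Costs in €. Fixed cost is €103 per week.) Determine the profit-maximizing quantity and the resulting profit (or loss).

q = 0 (shut down); profit = -€103

Tabulate TR − TC: q=0: -103; q=1: -113; q=2: -115; q=3: -123; q=4: -133; q=5: -155; q=6: -194; q=7: -258.
Profit is highest at q = 0. Equivalently, the lowest AVC in the table is 58/2 ≈ €29 at q = 2, and P = €23 falls below it — price never covers variable cost, so the firm shuts down and loses only its fixed cost.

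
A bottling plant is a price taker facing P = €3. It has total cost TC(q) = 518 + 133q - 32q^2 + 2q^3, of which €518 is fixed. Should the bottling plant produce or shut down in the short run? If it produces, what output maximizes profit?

Shut down

Variable cost is VC = 133q - 32q^2 + 2q^3, so AVC = VC/q = 133 - 32q + 2q^2 and MC = dTC/dq = 133 - 64q + 6q^2.
The AVC parabola has its vertex at q = 32/4 = 8, where AVC = 133 - 32·8 + 2·8^2 = €5.
Since P = €3 < min AVC = €5, price fails to cover variable cost at any output.
Best response: produce nothing and absorb the €518 fixed cost.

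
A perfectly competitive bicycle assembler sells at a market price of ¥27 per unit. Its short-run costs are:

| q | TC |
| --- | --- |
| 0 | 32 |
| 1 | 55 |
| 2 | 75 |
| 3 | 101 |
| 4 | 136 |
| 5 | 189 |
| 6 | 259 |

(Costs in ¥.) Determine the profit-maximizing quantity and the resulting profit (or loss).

q = 3; profit = -¥20

Profit at each row (π = 27q − TC): q=0: -32; q=1: -28; q=2: -21; q=3: -20; q=4: -28; q=5: -54; q=6: -97.
Profit is maximized at q = 3. AVC there is 69/3 = ¥23 ≤ P, so producing beats shutting down (which would give -¥32).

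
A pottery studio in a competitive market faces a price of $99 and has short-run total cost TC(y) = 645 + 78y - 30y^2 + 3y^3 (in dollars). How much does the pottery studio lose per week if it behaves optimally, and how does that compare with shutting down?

Profit = -$57 at y = 7

AVC = 78 - 30y + 3y^2 has its minimum $3 at y = 5; price $99 clears that bar, so the firm operates.
MC = 78 - 60y + 9y^2. Setting P = MC and taking the root on the rising branch gives y* = 7.
TR = 99·7 = 693. TC = 645 + 105 = 750. Profit = 693 − 750 = -$57.
Shutting down would mean losing the fixed cost of $645, so operating at a loss of $57 is better by $588.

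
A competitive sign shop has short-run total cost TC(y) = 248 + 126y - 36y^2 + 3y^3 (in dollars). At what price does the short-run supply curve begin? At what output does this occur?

$18 per unit, at y = 6

Short-run supply begins at min AVC. From VC = 126y - 36y^2 + 3y^3, AVC = 126 - 36y + 3y^2.
dAVC/dy = -36 + 6y = 0 gives y = 6. min AVC = 126 - 36·6 + 3·6^2 = 18.
For P < $18 the firm produces nothing.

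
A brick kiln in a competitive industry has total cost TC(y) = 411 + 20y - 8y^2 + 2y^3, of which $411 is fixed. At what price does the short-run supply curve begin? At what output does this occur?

$12 per unit, at y = 2

The firm shuts down when price falls below the minimum of average variable cost. AVC = VC/y = 20 - 8y + 2y^2.
dAVC/dy = -8 + 4y = 0 gives y = 2. min AVC = 20 - 8·2 + 2·2^2 = 12.
For P < $12 the firm produces nothing.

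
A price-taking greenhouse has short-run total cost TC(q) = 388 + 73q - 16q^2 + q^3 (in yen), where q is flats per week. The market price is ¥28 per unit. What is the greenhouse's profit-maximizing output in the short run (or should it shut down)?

Strip out fixed cost: VC = 73q - 16q^2 + q^3. Then AVC = 73 - 16q + q^2 and MC = 73 - 32q + 3q^2.
AVC is minimized where dAVC/dq = -16 + 2q = 0, at q = 8; min AVC = 73 - 16·8 + 8^2 = ¥9.
Since P = ¥28 ≥ min AVC = ¥9, price covers variable cost and the firm should produce.
Set P = MC: 28 = 73 - 32q + 3q^2 → 45 - 32q + 3q^2 = 0. The roots are q = 5/3 and q = 9; the profit-maximizing output is on the rising part of MC, so q* = 9.
Check: AVC at q = 9 is ¥10 ≤ P, so revenue covers variable cost.
Profit = P·q − TC = 28·9 − 478 = -¥226, a loss, but smaller than the ¥388 fixed cost the firm would lose by shutting down.

Produce at q = 9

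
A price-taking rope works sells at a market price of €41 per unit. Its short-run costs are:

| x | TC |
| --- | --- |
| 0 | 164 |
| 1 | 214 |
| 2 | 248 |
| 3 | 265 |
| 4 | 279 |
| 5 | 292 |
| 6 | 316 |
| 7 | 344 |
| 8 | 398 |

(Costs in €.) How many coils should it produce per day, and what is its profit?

x = 7; profit = -€57

Profit at each row (π = 41x − TC): x=0: -164; x=1: -173; x=2: -166; x=3: -142; x=4: -115; x=5: -87; x=6: -70; x=7: -57; x=8: -70.
Profit is maximized at x = 7. AVC there is 180/7 = €25.71 ≤ P, so producing beats shutting down (which would give -€164).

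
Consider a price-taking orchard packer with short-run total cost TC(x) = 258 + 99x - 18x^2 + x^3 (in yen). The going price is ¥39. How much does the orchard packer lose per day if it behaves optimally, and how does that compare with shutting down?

Profit = -¥58 at x = 10

AVC = 99 - 18x + x^2 has its minimum ¥18 at x = 9; price ¥39 clears that bar, so the firm operates.
MC = 99 - 36x + 3x^2. Setting P = MC and taking the root on the rising branch gives x* = 10.
TR = 39·10 = 390. TC = 258 + 190 = 448. Profit = 390 − 448 = -¥58.
By producing, the firm covers all variable cost plus ¥200 of fixed cost; shutting down would lose the full ¥258.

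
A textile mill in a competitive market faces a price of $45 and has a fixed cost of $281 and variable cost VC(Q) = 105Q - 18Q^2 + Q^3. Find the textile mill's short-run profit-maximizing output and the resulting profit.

Profit = -$81 at Q = 10

AVC = 105 - 18Q + Q^2; min AVC = $24 at Q = 9. Since P = $45 ≥ min AVC, the firm produces.
MC = 105 - 36Q + 3Q^2. Setting P = MC and taking the root on the rising branch gives Q* = 10.
TR = 45·10 = 450. TC = 281 + 250 = 531. Profit = 450 − 531 = -$81.
Shutting down would mean losing the fixed cost of $281, so operating at a loss of $81 is better by $200.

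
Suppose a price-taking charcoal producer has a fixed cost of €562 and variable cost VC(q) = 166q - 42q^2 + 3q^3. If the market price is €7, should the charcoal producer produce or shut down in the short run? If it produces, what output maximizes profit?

Variable cost is VC = 166q - 42q^2 + 3q^3, so AVC = VC/q = 166 - 42q + 3q^2 and MC = dTC/dq = 166 - 84q + 9q^2.
The AVC parabola has its vertex at q = 42/6 = 7, where AVC = 166 - 42·7 + 3·7^2 = €19.
P = €7 lies below min AVC = €19; no output level covers variable cost.
The firm minimizes its loss by shutting down and losing only its fixed cost of €562.

Shut down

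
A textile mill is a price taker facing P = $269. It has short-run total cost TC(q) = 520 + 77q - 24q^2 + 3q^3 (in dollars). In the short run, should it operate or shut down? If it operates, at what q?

Strip out fixed cost: VC = 77q - 24q^2 + 3q^3. Then AVC = 77 - 24q + 3q^2 and MC = 77 - 48q + 9q^2.
AVC is minimized where dAVC/dq = -24 + 6q = 0, at q = 4; min AVC = 77 - 24·4 + 3·4^2 = $29.
P = $269 exceeds min AVC = $29, so the firm stays open.
Solving P = MC: -192 - 48q + 9q^2 = 0 ⇒ q = -8/3 or 8. On the upward-sloping branch, q* = 8.
Check: AVC at q = 8 is $77 ≤ P, so revenue covers variable cost.
Profit = P·q − TC = 269·8 − 1136 = $1016.

Produce at q = 8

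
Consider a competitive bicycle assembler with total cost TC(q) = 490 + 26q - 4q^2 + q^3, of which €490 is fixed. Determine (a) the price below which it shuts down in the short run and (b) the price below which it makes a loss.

AVC = 26 - 4q + q^2; minimized at q = 2, giving min AVC = €22. That is the shutdown price.
ATC = 490/q + 26 - 4q + q^2. Setting dATC/dq = −490/q^2 − 4 + 2q = 0 gives q = 7 (since 2·7^3 − 4·7^2 = 490).
min ATC = 490/7 + 26 − 4·7 + 7^2 = €117. That is the break-even price.
Between these two prices the firm operates at a loss; above €117 it earns a profit.

Shutdown price = €22; break-even price = €117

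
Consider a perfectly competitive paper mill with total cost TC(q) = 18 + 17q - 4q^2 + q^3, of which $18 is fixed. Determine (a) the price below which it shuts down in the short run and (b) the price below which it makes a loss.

AVC = 17 - 4q + q^2; minimized at q = 2, giving min AVC = $13. That is the shutdown price.
ATC = 18/q + 17 - 4q + q^2. Setting dATC/dq = −18/q^2 − 4 + 2q = 0 gives q = 3 (since 2·3^3 − 4·3^2 = 18).
min ATC = 18/3 + 17 − 4·3 + 3^2 = $20. That is the break-even price.
For $13 ≤ P < $20 the firm produces at a loss; below $13 it shuts down.

Shutdown price = $13; break-even price = $20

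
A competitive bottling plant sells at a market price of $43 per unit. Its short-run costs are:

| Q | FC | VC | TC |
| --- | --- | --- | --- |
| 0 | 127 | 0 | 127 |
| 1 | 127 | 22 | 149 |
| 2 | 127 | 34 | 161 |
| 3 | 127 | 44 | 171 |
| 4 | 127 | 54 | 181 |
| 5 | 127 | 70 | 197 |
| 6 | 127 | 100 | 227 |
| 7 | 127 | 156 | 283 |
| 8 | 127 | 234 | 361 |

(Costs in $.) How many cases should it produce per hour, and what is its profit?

Q = 6; profit = $31

Profit at each row (π = 43Q − TC): Q=0: -127; Q=1: -106; Q=2: -75; Q=3: -42; Q=4: -9; Q=5: 18; Q=6: 31; Q=7: 18; Q=8: -17.
Profit is maximized at Q = 6. AVC there is 100/6 = $16.67 ≤ P, so producing beats shutting down (which would give -$127).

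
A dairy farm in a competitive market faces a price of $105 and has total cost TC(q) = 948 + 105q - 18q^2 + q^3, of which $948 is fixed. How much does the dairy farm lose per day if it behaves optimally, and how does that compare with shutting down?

Profit = -$84 at q = 12

AVC = 105 - 18q + q^2; min AVC = $24 at q = 9. Since P = $105 ≥ min AVC, the firm produces.
MC = 105 - 36q + 3q^2. Setting P = MC and taking the root on the rising branch gives q* = 12.
TR = 105·12 = 1260. TC = 948 + 396 = 1344. Profit = 1260 − 1344 = -$84.
That loss of $84 beats the $948 the firm would lose by shutting down; producing recovers $864 of fixed cost.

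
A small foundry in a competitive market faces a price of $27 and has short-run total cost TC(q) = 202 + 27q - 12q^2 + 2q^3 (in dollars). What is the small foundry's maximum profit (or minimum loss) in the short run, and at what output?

AVC = 27 - 12q + 2q^2 has its minimum $9 at q = 3; price $27 clears that bar, so the firm operates.
With MC = 27 - 24q + 6q^2, P = MC on the upward-sloping part at q* = 4.
TR = 27·4 = 108. TC = 202 + 44 = 246. Profit = 108 − 246 = -$138.
Shutting down would mean losing the fixed cost of $202, so operating at a loss of $138 is better by $64.

Profit = -$138 at q = 4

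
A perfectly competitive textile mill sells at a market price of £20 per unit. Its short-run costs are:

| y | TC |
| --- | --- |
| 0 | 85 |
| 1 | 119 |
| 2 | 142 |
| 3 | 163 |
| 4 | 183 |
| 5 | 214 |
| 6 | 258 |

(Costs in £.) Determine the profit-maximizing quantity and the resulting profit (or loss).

y = 0 (shut down); profit = -£85

Profit at each row (π = 20y − TC): y=0: -85; y=1: -99; y=2: -102; y=3: -103; y=4: -103; y=5: -114; y=6: -138.
Profit is highest at y = 0. Equivalently, the lowest AVC in the table is 98/4 ≈ £24.50 at y = 4, and P = £20 falls below it — price never covers variable cost, so the firm shuts down and loses only its fixed cost.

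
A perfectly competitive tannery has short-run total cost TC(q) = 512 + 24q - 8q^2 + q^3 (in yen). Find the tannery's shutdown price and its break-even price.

Shutdown price = ¥8; break-even price = ¥88

Shutdown price = min AVC. AVC = 24 - 8q + q^2, with vertex at q = 4 and minimum ¥8.
ATC = 512/q + 24 - 8q + q^2. Setting dATC/dq = −512/q^2 − 8 + 2q = 0 gives q = 8 (since 2·8^3 − 8·8^2 = 512).
min ATC = 512/8 + 24 − 8·8 + 8^2 = ¥88. That is the break-even price.
For ¥8 ≤ P < ¥88 the firm produces at a loss; below ¥8 it shuts down.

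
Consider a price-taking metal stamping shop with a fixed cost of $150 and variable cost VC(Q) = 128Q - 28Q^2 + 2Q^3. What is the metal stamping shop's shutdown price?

Short-run supply begins at min AVC. From VC = 128Q - 28Q^2 + 2Q^3, AVC = 128 - 28Q + 2Q^2.
At the minimum of AVC, MC = AVC. MC = 128 - 56Q + 6Q^2; setting MC = AVC gives 4Q^2 - 28Q = 0, so Q = 7. min AVC = 30.
The firm shuts down for any P below $30.

$30 per unit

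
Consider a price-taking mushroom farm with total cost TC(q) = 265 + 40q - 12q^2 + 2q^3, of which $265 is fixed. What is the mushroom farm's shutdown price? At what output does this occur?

The firm shuts down when price falls below the minimum of average variable cost. AVC = VC/q = 40 - 12q + 2q^2.
dAVC/dq = -12 + 4q = 0 gives q = 3. min AVC = 40 - 12·3 + 2·3^2 = 22.
So the shutdown price is $22.

$22 per unit, at q = 3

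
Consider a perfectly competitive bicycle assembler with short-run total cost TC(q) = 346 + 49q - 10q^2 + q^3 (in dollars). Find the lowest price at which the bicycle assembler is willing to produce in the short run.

$24 per unit

The shutdown price is the minimum of AVC. VC = 49q - 10q^2 + q^3, so AVC = 49 - 10q + q^2.
dAVC/dq = -10 + 2q = 0 gives q = 5. min AVC = 49 - 10·5 + 5^2 = 24.
The firm shuts down for any P below $24.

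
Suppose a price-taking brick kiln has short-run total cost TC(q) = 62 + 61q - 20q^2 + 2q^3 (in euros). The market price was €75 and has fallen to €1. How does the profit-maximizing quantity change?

AVC = 61 - 20q + 2q^2, minimized at q = 5 where min AVC = €11. MC = 61 - 40q + 6q^2.
At P = €75 ≥ min AVC, set P = MC on the rising branch: q = 7.
At P = €1 < min AVC = €11, price no longer covers variable cost at any output, so the firm shuts down: q = 0.

Output falls from 7 to 0 (the firm shuts down)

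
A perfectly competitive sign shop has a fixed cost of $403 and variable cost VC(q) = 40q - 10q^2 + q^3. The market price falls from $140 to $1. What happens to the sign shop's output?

AVC = 40 - 10q + q^2, minimized at q = 5 where min AVC = $15. MC = 40 - 20q + 3q^2.
At P = $140 ≥ min AVC, set P = MC on the rising branch: q = 10.
At P = $1 < min AVC = $15, price no longer covers variable cost at any output, so the firm shuts down: q = 0.

Output falls from 10 to 0 (the firm shuts down)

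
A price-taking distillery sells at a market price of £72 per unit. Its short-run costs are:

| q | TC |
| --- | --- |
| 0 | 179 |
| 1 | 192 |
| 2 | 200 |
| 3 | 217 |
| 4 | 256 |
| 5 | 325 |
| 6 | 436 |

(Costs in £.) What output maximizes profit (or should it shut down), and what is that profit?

q = 5; profit = £35

Profit at each row (π = 72q − TC): q=0: -179; q=1: -120; q=2: -56; q=3: -1; q=4: 32; q=5: 35; q=6: -4.
Profit is maximized at q = 5. AVC there is 146/5 = £29.20 ≤ P, so producing beats shutting down (which would give -£179).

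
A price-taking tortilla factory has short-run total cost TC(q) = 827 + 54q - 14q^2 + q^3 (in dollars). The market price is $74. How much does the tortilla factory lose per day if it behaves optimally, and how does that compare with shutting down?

Profit = -$227 at q = 10

AVC = 54 - 14q + q^2; min AVC = $5 at q = 7. Since P = $74 ≥ min AVC, the firm produces.
With MC = 54 - 28q + 3q^2, P = MC on the upward-sloping part at q* = 10.
TR = 74·10 = 740. TC = 827 + 140 = 967. Profit = 740 − 967 = -$227.
By producing, the firm covers all variable cost plus $600 of fixed cost; shutting down would lose the full $827.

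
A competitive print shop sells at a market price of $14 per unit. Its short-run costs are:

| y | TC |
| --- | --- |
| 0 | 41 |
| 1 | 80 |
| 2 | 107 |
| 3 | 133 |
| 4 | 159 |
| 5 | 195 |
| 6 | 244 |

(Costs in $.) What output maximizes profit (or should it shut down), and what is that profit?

y = 0 (shut down); profit = -$41

Compute π = P·y − TC at each output: y=0: -41; y=1: -66; y=2: -79; y=3: -91; y=4: -103; y=5: -125; y=6: -160.
Profit is highest at y = 0. Equivalently, the lowest AVC in the table is 118/4 ≈ $29.50 at y = 4, and P = $14 falls below it — price never covers variable cost, so the firm shuts down and loses only its fixed cost.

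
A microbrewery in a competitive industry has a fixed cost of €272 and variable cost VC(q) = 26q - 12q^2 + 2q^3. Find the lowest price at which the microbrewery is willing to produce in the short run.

The firm shuts down when price falls below the minimum of average variable cost. AVC = VC/q = 26 - 12q + 2q^2.
dAVC/dq = -12 + 4q = 0 gives q = 3. min AVC = 26 - 12·3 + 2·3^2 = 8.
So the shutdown price is €8.

€8 per unit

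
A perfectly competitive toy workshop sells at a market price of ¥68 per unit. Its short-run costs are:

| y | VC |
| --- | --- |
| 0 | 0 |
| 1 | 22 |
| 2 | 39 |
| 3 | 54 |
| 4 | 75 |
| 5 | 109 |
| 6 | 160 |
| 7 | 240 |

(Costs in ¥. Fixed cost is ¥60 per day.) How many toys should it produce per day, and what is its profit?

Compute π = P·y − TC at each output: y=0: -60; y=1: -14; y=2: 37; y=3: 90; y=4: 137; y=5: 171; y=6: 188; y=7: 176.
Profit is maximized at y = 6. AVC there is 160/6 = ¥26.67 ≤ P, so producing beats shutting down (which would give -¥60).

y = 6; profit = ¥188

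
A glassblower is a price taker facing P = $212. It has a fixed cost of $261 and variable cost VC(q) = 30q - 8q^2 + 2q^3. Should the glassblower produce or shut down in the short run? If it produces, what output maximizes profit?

Produce at q = 7

Strip out fixed cost: VC = 30q - 8q^2 + 2q^3. Then AVC = 30 - 8q + 2q^2 and MC = 30 - 16q + 6q^2.
AVC hits its minimum where MC = AVC, at q = 2, giving min AVC = 30 - 8·2 + 2·2^2 = $22.
P = $212 exceeds min AVC = $22, so the firm stays open.
P = MC gives -182 - 16q + 6q^2 = 0, with roots -13/3 and 7. Take the larger (rising MC): q* = 7.
Check: AVC at q = 7 is $72 ≤ P, so revenue covers variable cost.
Profit = P·q − TC = 212·7 − 765 = $719.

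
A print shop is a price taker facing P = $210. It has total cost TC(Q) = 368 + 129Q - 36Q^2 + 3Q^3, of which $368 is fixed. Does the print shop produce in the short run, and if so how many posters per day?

Variable cost is VC = 129Q - 36Q^2 + 3Q^3, so AVC = VC/Q = 129 - 36Q + 3Q^2 and MC = dTC/dQ = 129 - 72Q + 9Q^2.
AVC hits its minimum where MC = AVC, at Q = 6, giving min AVC = 129 - 36·6 + 3·6^2 = $21.
P = $210 exceeds min AVC = $21, so the firm stays open.
Solving P = MC: -81 - 72Q + 9Q^2 = 0 ⇒ Q = -1 or 9. On the upward-sloping branch, Q* = 9.
Check: AVC at Q = 9 is $48 ≤ P, so revenue covers variable cost.
Profit = P·Q − TC = 210·9 − 800 = $1090.

Produce at Q = 9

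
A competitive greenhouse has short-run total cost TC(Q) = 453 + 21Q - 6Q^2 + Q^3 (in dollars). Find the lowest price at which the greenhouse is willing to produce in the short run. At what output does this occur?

The firm shuts down when price falls below the minimum of average variable cost. AVC = VC/Q = 21 - 6Q + Q^2.
At the minimum of AVC, MC = AVC. MC = 21 - 12Q + 3Q^2; setting MC = AVC gives 2Q^2 - 6Q = 0, so Q = 3. min AVC = 12.
The firm shuts down for any P below $12.

$12 per unit, at Q = 3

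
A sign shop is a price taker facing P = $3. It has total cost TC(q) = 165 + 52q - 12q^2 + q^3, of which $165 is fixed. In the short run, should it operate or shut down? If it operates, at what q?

Shut down

From TC, MC = TC'(q) = 52 - 24q + 3q^2 and AVC = VC/q = 52 - 12q + q^2.
AVC hits its minimum where MC = AVC, at q = 6, giving min AVC = 52 - 12·6 + 6^2 = $16.
With P < min AVC ($3 < $16), every unit sold adds to the loss.
Best response: produce nothing and absorb the $165 fixed cost.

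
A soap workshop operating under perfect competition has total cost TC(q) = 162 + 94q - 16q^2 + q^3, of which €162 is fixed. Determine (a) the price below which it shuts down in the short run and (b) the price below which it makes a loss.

Shutdown price = min AVC. AVC = 94 - 16q + q^2, with vertex at q = 8 and minimum €30.
ATC = 162/q + 94 - 16q + q^2. Setting dATC/dq = −162/q^2 − 16 + 2q = 0 gives q = 9 (since 2·9^3 − 16·9^2 = 162).
min ATC = 162/9 + 94 − 16·9 + 9^2 = €49. That is the break-even price.
Between these two prices the firm operates at a loss; above €49 it earns a profit.

Shutdown price = €30; break-even price = €49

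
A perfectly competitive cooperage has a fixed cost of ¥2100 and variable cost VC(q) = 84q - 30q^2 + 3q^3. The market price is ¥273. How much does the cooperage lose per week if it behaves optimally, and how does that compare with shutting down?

AVC = 84 - 30q + 3q^2; min AVC = ¥9 at q = 5. Since P = ¥273 ≥ min AVC, the firm produces.
MC = 84 - 60q + 9q^2. Setting P = MC and taking the root on the rising branch gives q* = 9.
TR = 273·9 = 2457. TC = 2100 + 513 = 2613. Profit = 2457 − 2613 = -¥156.
That loss of ¥156 beats the ¥2100 the firm would lose by shutting down; producing recovers ¥1944 of fixed cost.

Profit = -¥156 at q = 9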